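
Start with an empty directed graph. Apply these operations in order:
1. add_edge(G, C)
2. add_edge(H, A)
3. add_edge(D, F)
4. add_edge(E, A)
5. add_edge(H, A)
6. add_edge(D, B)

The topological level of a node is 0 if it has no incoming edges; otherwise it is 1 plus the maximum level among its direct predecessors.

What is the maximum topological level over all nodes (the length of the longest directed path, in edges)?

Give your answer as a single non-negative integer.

Answer: 1

Derivation:
Op 1: add_edge(G, C). Edges now: 1
Op 2: add_edge(H, A). Edges now: 2
Op 3: add_edge(D, F). Edges now: 3
Op 4: add_edge(E, A). Edges now: 4
Op 5: add_edge(H, A) (duplicate, no change). Edges now: 4
Op 6: add_edge(D, B). Edges now: 5
Compute levels (Kahn BFS):
  sources (in-degree 0): D, E, G, H
  process D: level=0
    D->B: in-degree(B)=0, level(B)=1, enqueue
    D->F: in-degree(F)=0, level(F)=1, enqueue
  process E: level=0
    E->A: in-degree(A)=1, level(A)>=1
  process G: level=0
    G->C: in-degree(C)=0, level(C)=1, enqueue
  process H: level=0
    H->A: in-degree(A)=0, level(A)=1, enqueue
  process B: level=1
  process F: level=1
  process C: level=1
  process A: level=1
All levels: A:1, B:1, C:1, D:0, E:0, F:1, G:0, H:0
max level = 1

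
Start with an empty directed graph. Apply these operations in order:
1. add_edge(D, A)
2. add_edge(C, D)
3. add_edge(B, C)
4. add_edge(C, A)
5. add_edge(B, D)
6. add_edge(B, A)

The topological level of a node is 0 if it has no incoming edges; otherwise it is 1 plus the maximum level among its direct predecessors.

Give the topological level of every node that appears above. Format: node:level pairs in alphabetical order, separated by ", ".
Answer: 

Op 1: add_edge(D, A). Edges now: 1
Op 2: add_edge(C, D). Edges now: 2
Op 3: add_edge(B, C). Edges now: 3
Op 4: add_edge(C, A). Edges now: 4
Op 5: add_edge(B, D). Edges now: 5
Op 6: add_edge(B, A). Edges now: 6
Compute levels (Kahn BFS):
  sources (in-degree 0): B
  process B: level=0
    B->A: in-degree(A)=2, level(A)>=1
    B->C: in-degree(C)=0, level(C)=1, enqueue
    B->D: in-degree(D)=1, level(D)>=1
  process C: level=1
    C->A: in-degree(A)=1, level(A)>=2
    C->D: in-degree(D)=0, level(D)=2, enqueue
  process D: level=2
    D->A: in-degree(A)=0, level(A)=3, enqueue
  process A: level=3
All levels: A:3, B:0, C:1, D:2

Answer: A:3, B:0, C:1, D:2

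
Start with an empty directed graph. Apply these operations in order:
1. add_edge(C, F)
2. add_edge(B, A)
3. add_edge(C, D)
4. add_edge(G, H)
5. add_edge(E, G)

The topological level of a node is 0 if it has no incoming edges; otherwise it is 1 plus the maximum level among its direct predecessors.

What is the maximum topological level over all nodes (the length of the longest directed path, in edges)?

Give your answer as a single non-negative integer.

Answer: 2

Derivation:
Op 1: add_edge(C, F). Edges now: 1
Op 2: add_edge(B, A). Edges now: 2
Op 3: add_edge(C, D). Edges now: 3
Op 4: add_edge(G, H). Edges now: 4
Op 5: add_edge(E, G). Edges now: 5
Compute levels (Kahn BFS):
  sources (in-degree 0): B, C, E
  process B: level=0
    B->A: in-degree(A)=0, level(A)=1, enqueue
  process C: level=0
    C->D: in-degree(D)=0, level(D)=1, enqueue
    C->F: in-degree(F)=0, level(F)=1, enqueue
  process E: level=0
    E->G: in-degree(G)=0, level(G)=1, enqueue
  process A: level=1
  process D: level=1
  process F: level=1
  process G: level=1
    G->H: in-degree(H)=0, level(H)=2, enqueue
  process H: level=2
All levels: A:1, B:0, C:0, D:1, E:0, F:1, G:1, H:2
max level = 2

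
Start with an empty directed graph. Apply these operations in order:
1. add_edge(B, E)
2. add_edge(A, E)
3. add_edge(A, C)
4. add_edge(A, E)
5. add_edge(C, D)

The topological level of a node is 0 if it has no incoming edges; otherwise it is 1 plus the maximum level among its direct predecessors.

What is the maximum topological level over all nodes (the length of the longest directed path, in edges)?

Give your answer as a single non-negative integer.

Answer: 2

Derivation:
Op 1: add_edge(B, E). Edges now: 1
Op 2: add_edge(A, E). Edges now: 2
Op 3: add_edge(A, C). Edges now: 3
Op 4: add_edge(A, E) (duplicate, no change). Edges now: 3
Op 5: add_edge(C, D). Edges now: 4
Compute levels (Kahn BFS):
  sources (in-degree 0): A, B
  process A: level=0
    A->C: in-degree(C)=0, level(C)=1, enqueue
    A->E: in-degree(E)=1, level(E)>=1
  process B: level=0
    B->E: in-degree(E)=0, level(E)=1, enqueue
  process C: level=1
    C->D: in-degree(D)=0, level(D)=2, enqueue
  process E: level=1
  process D: level=2
All levels: A:0, B:0, C:1, D:2, E:1
max level = 2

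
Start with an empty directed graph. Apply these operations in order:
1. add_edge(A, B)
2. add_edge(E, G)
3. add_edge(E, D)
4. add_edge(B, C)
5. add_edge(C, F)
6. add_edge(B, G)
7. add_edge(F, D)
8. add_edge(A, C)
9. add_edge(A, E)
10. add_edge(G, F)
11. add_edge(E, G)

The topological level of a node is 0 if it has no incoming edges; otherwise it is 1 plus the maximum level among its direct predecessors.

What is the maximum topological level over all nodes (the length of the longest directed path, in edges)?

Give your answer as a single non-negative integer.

Answer: 4

Derivation:
Op 1: add_edge(A, B). Edges now: 1
Op 2: add_edge(E, G). Edges now: 2
Op 3: add_edge(E, D). Edges now: 3
Op 4: add_edge(B, C). Edges now: 4
Op 5: add_edge(C, F). Edges now: 5
Op 6: add_edge(B, G). Edges now: 6
Op 7: add_edge(F, D). Edges now: 7
Op 8: add_edge(A, C). Edges now: 8
Op 9: add_edge(A, E). Edges now: 9
Op 10: add_edge(G, F). Edges now: 10
Op 11: add_edge(E, G) (duplicate, no change). Edges now: 10
Compute levels (Kahn BFS):
  sources (in-degree 0): A
  process A: level=0
    A->B: in-degree(B)=0, level(B)=1, enqueue
    A->C: in-degree(C)=1, level(C)>=1
    A->E: in-degree(E)=0, level(E)=1, enqueue
  process B: level=1
    B->C: in-degree(C)=0, level(C)=2, enqueue
    B->G: in-degree(G)=1, level(G)>=2
  process E: level=1
    E->D: in-degree(D)=1, level(D)>=2
    E->G: in-degree(G)=0, level(G)=2, enqueue
  process C: level=2
    C->F: in-degree(F)=1, level(F)>=3
  process G: level=2
    G->F: in-degree(F)=0, level(F)=3, enqueue
  process F: level=3
    F->D: in-degree(D)=0, level(D)=4, enqueue
  process D: level=4
All levels: A:0, B:1, C:2, D:4, E:1, F:3, G:2
max level = 4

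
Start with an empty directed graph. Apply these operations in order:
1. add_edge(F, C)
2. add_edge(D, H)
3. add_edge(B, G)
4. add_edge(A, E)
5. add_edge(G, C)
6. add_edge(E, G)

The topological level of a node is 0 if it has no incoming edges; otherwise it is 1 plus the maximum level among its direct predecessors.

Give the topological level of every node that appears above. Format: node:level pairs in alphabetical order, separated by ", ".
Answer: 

Op 1: add_edge(F, C). Edges now: 1
Op 2: add_edge(D, H). Edges now: 2
Op 3: add_edge(B, G). Edges now: 3
Op 4: add_edge(A, E). Edges now: 4
Op 5: add_edge(G, C). Edges now: 5
Op 6: add_edge(E, G). Edges now: 6
Compute levels (Kahn BFS):
  sources (in-degree 0): A, B, D, F
  process A: level=0
    A->E: in-degree(E)=0, level(E)=1, enqueue
  process B: level=0
    B->G: in-degree(G)=1, level(G)>=1
  process D: level=0
    D->H: in-degree(H)=0, level(H)=1, enqueue
  process F: level=0
    F->C: in-degree(C)=1, level(C)>=1
  process E: level=1
    E->G: in-degree(G)=0, level(G)=2, enqueue
  process H: level=1
  process G: level=2
    G->C: in-degree(C)=0, level(C)=3, enqueue
  process C: level=3
All levels: A:0, B:0, C:3, D:0, E:1, F:0, G:2, H:1

Answer: A:0, B:0, C:3, D:0, E:1, F:0, G:2, H:1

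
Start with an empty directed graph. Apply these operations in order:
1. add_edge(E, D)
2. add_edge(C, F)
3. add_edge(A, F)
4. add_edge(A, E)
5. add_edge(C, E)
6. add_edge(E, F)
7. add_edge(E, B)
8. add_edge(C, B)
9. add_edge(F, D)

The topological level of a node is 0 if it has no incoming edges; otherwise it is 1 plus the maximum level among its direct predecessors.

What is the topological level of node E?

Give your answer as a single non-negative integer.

Answer: 1

Derivation:
Op 1: add_edge(E, D). Edges now: 1
Op 2: add_edge(C, F). Edges now: 2
Op 3: add_edge(A, F). Edges now: 3
Op 4: add_edge(A, E). Edges now: 4
Op 5: add_edge(C, E). Edges now: 5
Op 6: add_edge(E, F). Edges now: 6
Op 7: add_edge(E, B). Edges now: 7
Op 8: add_edge(C, B). Edges now: 8
Op 9: add_edge(F, D). Edges now: 9
Compute levels (Kahn BFS):
  sources (in-degree 0): A, C
  process A: level=0
    A->E: in-degree(E)=1, level(E)>=1
    A->F: in-degree(F)=2, level(F)>=1
  process C: level=0
    C->B: in-degree(B)=1, level(B)>=1
    C->E: in-degree(E)=0, level(E)=1, enqueue
    C->F: in-degree(F)=1, level(F)>=1
  process E: level=1
    E->B: in-degree(B)=0, level(B)=2, enqueue
    E->D: in-degree(D)=1, level(D)>=2
    E->F: in-degree(F)=0, level(F)=2, enqueue
  process B: level=2
  process F: level=2
    F->D: in-degree(D)=0, level(D)=3, enqueue
  process D: level=3
All levels: A:0, B:2, C:0, D:3, E:1, F:2
level(E) = 1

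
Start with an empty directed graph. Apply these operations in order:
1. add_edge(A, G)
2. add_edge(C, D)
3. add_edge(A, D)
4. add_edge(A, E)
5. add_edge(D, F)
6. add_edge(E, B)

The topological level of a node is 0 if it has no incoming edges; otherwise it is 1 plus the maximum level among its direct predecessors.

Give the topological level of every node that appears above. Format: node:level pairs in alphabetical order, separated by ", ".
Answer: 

Answer: A:0, B:2, C:0, D:1, E:1, F:2, G:1

Derivation:
Op 1: add_edge(A, G). Edges now: 1
Op 2: add_edge(C, D). Edges now: 2
Op 3: add_edge(A, D). Edges now: 3
Op 4: add_edge(A, E). Edges now: 4
Op 5: add_edge(D, F). Edges now: 5
Op 6: add_edge(E, B). Edges now: 6
Compute levels (Kahn BFS):
  sources (in-degree 0): A, C
  process A: level=0
    A->D: in-degree(D)=1, level(D)>=1
    A->E: in-degree(E)=0, level(E)=1, enqueue
    A->G: in-degree(G)=0, level(G)=1, enqueue
  process C: level=0
    C->D: in-degree(D)=0, level(D)=1, enqueue
  process E: level=1
    E->B: in-degree(B)=0, level(B)=2, enqueue
  process G: level=1
  process D: level=1
    D->F: in-degree(F)=0, level(F)=2, enqueue
  process B: level=2
  process F: level=2
All levels: A:0, B:2, C:0, D:1, E:1, F:2, G:1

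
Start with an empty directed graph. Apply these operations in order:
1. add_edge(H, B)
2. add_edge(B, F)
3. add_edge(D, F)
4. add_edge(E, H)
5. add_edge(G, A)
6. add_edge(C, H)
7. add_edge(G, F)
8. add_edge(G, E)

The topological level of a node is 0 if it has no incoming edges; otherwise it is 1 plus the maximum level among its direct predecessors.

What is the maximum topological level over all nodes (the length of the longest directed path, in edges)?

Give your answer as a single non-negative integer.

Answer: 4

Derivation:
Op 1: add_edge(H, B). Edges now: 1
Op 2: add_edge(B, F). Edges now: 2
Op 3: add_edge(D, F). Edges now: 3
Op 4: add_edge(E, H). Edges now: 4
Op 5: add_edge(G, A). Edges now: 5
Op 6: add_edge(C, H). Edges now: 6
Op 7: add_edge(G, F). Edges now: 7
Op 8: add_edge(G, E). Edges now: 8
Compute levels (Kahn BFS):
  sources (in-degree 0): C, D, G
  process C: level=0
    C->H: in-degree(H)=1, level(H)>=1
  process D: level=0
    D->F: in-degree(F)=2, level(F)>=1
  process G: level=0
    G->A: in-degree(A)=0, level(A)=1, enqueue
    G->E: in-degree(E)=0, level(E)=1, enqueue
    G->F: in-degree(F)=1, level(F)>=1
  process A: level=1
  process E: level=1
    E->H: in-degree(H)=0, level(H)=2, enqueue
  process H: level=2
    H->B: in-degree(B)=0, level(B)=3, enqueue
  process B: level=3
    B->F: in-degree(F)=0, level(F)=4, enqueue
  process F: level=4
All levels: A:1, B:3, C:0, D:0, E:1, F:4, G:0, H:2
max level = 4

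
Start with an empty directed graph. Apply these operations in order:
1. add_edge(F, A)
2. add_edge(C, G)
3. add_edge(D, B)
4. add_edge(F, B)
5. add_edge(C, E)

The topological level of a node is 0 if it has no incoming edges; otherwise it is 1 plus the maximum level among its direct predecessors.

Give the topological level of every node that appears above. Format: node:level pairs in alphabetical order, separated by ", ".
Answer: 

Op 1: add_edge(F, A). Edges now: 1
Op 2: add_edge(C, G). Edges now: 2
Op 3: add_edge(D, B). Edges now: 3
Op 4: add_edge(F, B). Edges now: 4
Op 5: add_edge(C, E). Edges now: 5
Compute levels (Kahn BFS):
  sources (in-degree 0): C, D, F
  process C: level=0
    C->E: in-degree(E)=0, level(E)=1, enqueue
    C->G: in-degree(G)=0, level(G)=1, enqueue
  process D: level=0
    D->B: in-degree(B)=1, level(B)>=1
  process F: level=0
    F->A: in-degree(A)=0, level(A)=1, enqueue
    F->B: in-degree(B)=0, level(B)=1, enqueue
  process E: level=1
  process G: level=1
  process A: level=1
  process B: level=1
All levels: A:1, B:1, C:0, D:0, E:1, F:0, G:1

Answer: A:1, B:1, C:0, D:0, E:1, F:0, G:1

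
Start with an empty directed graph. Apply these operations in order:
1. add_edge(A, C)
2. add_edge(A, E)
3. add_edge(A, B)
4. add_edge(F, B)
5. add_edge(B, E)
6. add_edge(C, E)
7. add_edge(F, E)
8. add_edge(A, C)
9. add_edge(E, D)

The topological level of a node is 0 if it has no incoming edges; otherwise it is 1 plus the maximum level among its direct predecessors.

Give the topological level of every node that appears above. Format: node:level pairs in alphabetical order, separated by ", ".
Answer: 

Answer: A:0, B:1, C:1, D:3, E:2, F:0

Derivation:
Op 1: add_edge(A, C). Edges now: 1
Op 2: add_edge(A, E). Edges now: 2
Op 3: add_edge(A, B). Edges now: 3
Op 4: add_edge(F, B). Edges now: 4
Op 5: add_edge(B, E). Edges now: 5
Op 6: add_edge(C, E). Edges now: 6
Op 7: add_edge(F, E). Edges now: 7
Op 8: add_edge(A, C) (duplicate, no change). Edges now: 7
Op 9: add_edge(E, D). Edges now: 8
Compute levels (Kahn BFS):
  sources (in-degree 0): A, F
  process A: level=0
    A->B: in-degree(B)=1, level(B)>=1
    A->C: in-degree(C)=0, level(C)=1, enqueue
    A->E: in-degree(E)=3, level(E)>=1
  process F: level=0
    F->B: in-degree(B)=0, level(B)=1, enqueue
    F->E: in-degree(E)=2, level(E)>=1
  process C: level=1
    C->E: in-degree(E)=1, level(E)>=2
  process B: level=1
    B->E: in-degree(E)=0, level(E)=2, enqueue
  process E: level=2
    E->D: in-degree(D)=0, level(D)=3, enqueue
  process D: level=3
All levels: A:0, B:1, C:1, D:3, E:2, F:0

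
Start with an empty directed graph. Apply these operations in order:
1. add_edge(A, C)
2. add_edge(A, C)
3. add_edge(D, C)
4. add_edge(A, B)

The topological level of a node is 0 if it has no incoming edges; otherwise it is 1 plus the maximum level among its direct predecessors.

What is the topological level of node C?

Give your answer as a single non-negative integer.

Answer: 1

Derivation:
Op 1: add_edge(A, C). Edges now: 1
Op 2: add_edge(A, C) (duplicate, no change). Edges now: 1
Op 3: add_edge(D, C). Edges now: 2
Op 4: add_edge(A, B). Edges now: 3
Compute levels (Kahn BFS):
  sources (in-degree 0): A, D
  process A: level=0
    A->B: in-degree(B)=0, level(B)=1, enqueue
    A->C: in-degree(C)=1, level(C)>=1
  process D: level=0
    D->C: in-degree(C)=0, level(C)=1, enqueue
  process B: level=1
  process C: level=1
All levels: A:0, B:1, C:1, D:0
level(C) = 1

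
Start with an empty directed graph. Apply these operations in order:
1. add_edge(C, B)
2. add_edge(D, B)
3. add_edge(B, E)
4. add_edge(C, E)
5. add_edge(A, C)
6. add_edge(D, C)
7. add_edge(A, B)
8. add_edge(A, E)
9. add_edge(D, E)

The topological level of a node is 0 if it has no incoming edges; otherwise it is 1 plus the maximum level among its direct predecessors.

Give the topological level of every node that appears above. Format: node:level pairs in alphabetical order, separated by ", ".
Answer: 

Answer: A:0, B:2, C:1, D:0, E:3

Derivation:
Op 1: add_edge(C, B). Edges now: 1
Op 2: add_edge(D, B). Edges now: 2
Op 3: add_edge(B, E). Edges now: 3
Op 4: add_edge(C, E). Edges now: 4
Op 5: add_edge(A, C). Edges now: 5
Op 6: add_edge(D, C). Edges now: 6
Op 7: add_edge(A, B). Edges now: 7
Op 8: add_edge(A, E). Edges now: 8
Op 9: add_edge(D, E). Edges now: 9
Compute levels (Kahn BFS):
  sources (in-degree 0): A, D
  process A: level=0
    A->B: in-degree(B)=2, level(B)>=1
    A->C: in-degree(C)=1, level(C)>=1
    A->E: in-degree(E)=3, level(E)>=1
  process D: level=0
    D->B: in-degree(B)=1, level(B)>=1
    D->C: in-degree(C)=0, level(C)=1, enqueue
    D->E: in-degree(E)=2, level(E)>=1
  process C: level=1
    C->B: in-degree(B)=0, level(B)=2, enqueue
    C->E: in-degree(E)=1, level(E)>=2
  process B: level=2
    B->E: in-degree(E)=0, level(E)=3, enqueue
  process E: level=3
All levels: A:0, B:2, C:1, D:0, E:3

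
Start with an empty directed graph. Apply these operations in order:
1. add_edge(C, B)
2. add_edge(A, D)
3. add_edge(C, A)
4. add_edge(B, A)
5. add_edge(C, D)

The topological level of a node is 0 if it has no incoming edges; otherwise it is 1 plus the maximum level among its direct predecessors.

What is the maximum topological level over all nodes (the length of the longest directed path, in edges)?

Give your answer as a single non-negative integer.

Op 1: add_edge(C, B). Edges now: 1
Op 2: add_edge(A, D). Edges now: 2
Op 3: add_edge(C, A). Edges now: 3
Op 4: add_edge(B, A). Edges now: 4
Op 5: add_edge(C, D). Edges now: 5
Compute levels (Kahn BFS):
  sources (in-degree 0): C
  process C: level=0
    C->A: in-degree(A)=1, level(A)>=1
    C->B: in-degree(B)=0, level(B)=1, enqueue
    C->D: in-degree(D)=1, level(D)>=1
  process B: level=1
    B->A: in-degree(A)=0, level(A)=2, enqueue
  process A: level=2
    A->D: in-degree(D)=0, level(D)=3, enqueue
  process D: level=3
All levels: A:2, B:1, C:0, D:3
max level = 3

Answer: 3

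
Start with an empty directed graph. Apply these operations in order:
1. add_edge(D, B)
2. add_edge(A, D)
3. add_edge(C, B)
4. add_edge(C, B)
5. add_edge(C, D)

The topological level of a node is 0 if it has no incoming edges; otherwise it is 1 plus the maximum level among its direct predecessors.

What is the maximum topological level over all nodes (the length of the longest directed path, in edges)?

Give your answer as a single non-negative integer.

Op 1: add_edge(D, B). Edges now: 1
Op 2: add_edge(A, D). Edges now: 2
Op 3: add_edge(C, B). Edges now: 3
Op 4: add_edge(C, B) (duplicate, no change). Edges now: 3
Op 5: add_edge(C, D). Edges now: 4
Compute levels (Kahn BFS):
  sources (in-degree 0): A, C
  process A: level=0
    A->D: in-degree(D)=1, level(D)>=1
  process C: level=0
    C->B: in-degree(B)=1, level(B)>=1
    C->D: in-degree(D)=0, level(D)=1, enqueue
  process D: level=1
    D->B: in-degree(B)=0, level(B)=2, enqueue
  process B: level=2
All levels: A:0, B:2, C:0, D:1
max level = 2

Answer: 2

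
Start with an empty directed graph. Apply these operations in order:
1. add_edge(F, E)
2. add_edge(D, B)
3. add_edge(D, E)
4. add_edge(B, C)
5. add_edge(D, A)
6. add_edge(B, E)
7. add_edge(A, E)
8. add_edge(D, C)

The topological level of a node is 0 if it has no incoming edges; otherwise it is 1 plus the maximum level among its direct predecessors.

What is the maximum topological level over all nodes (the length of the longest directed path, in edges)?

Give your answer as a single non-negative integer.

Op 1: add_edge(F, E). Edges now: 1
Op 2: add_edge(D, B). Edges now: 2
Op 3: add_edge(D, E). Edges now: 3
Op 4: add_edge(B, C). Edges now: 4
Op 5: add_edge(D, A). Edges now: 5
Op 6: add_edge(B, E). Edges now: 6
Op 7: add_edge(A, E). Edges now: 7
Op 8: add_edge(D, C). Edges now: 8
Compute levels (Kahn BFS):
  sources (in-degree 0): D, F
  process D: level=0
    D->A: in-degree(A)=0, level(A)=1, enqueue
    D->B: in-degree(B)=0, level(B)=1, enqueue
    D->C: in-degree(C)=1, level(C)>=1
    D->E: in-degree(E)=3, level(E)>=1
  process F: level=0
    F->E: in-degree(E)=2, level(E)>=1
  process A: level=1
    A->E: in-degree(E)=1, level(E)>=2
  process B: level=1
    B->C: in-degree(C)=0, level(C)=2, enqueue
    B->E: in-degree(E)=0, level(E)=2, enqueue
  process C: level=2
  process E: level=2
All levels: A:1, B:1, C:2, D:0, E:2, F:0
max level = 2

Answer: 2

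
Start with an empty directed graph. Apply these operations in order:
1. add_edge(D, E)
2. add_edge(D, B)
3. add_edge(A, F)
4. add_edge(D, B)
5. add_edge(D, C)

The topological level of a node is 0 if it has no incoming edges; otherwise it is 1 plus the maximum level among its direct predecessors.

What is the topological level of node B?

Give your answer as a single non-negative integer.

Op 1: add_edge(D, E). Edges now: 1
Op 2: add_edge(D, B). Edges now: 2
Op 3: add_edge(A, F). Edges now: 3
Op 4: add_edge(D, B) (duplicate, no change). Edges now: 3
Op 5: add_edge(D, C). Edges now: 4
Compute levels (Kahn BFS):
  sources (in-degree 0): A, D
  process A: level=0
    A->F: in-degree(F)=0, level(F)=1, enqueue
  process D: level=0
    D->B: in-degree(B)=0, level(B)=1, enqueue
    D->C: in-degree(C)=0, level(C)=1, enqueue
    D->E: in-degree(E)=0, level(E)=1, enqueue
  process F: level=1
  process B: level=1
  process C: level=1
  process E: level=1
All levels: A:0, B:1, C:1, D:0, E:1, F:1
level(B) = 1

Answer: 1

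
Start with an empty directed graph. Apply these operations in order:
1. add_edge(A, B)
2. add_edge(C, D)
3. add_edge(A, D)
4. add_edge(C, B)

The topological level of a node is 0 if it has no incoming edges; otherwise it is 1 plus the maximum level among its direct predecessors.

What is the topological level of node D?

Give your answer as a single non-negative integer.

Answer: 1

Derivation:
Op 1: add_edge(A, B). Edges now: 1
Op 2: add_edge(C, D). Edges now: 2
Op 3: add_edge(A, D). Edges now: 3
Op 4: add_edge(C, B). Edges now: 4
Compute levels (Kahn BFS):
  sources (in-degree 0): A, C
  process A: level=0
    A->B: in-degree(B)=1, level(B)>=1
    A->D: in-degree(D)=1, level(D)>=1
  process C: level=0
    C->B: in-degree(B)=0, level(B)=1, enqueue
    C->D: in-degree(D)=0, level(D)=1, enqueue
  process B: level=1
  process D: level=1
All levels: A:0, B:1, C:0, D:1
level(D) = 1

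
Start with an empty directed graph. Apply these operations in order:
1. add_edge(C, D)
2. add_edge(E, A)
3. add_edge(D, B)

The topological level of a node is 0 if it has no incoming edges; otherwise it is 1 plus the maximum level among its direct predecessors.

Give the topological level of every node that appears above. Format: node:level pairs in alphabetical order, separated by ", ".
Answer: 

Op 1: add_edge(C, D). Edges now: 1
Op 2: add_edge(E, A). Edges now: 2
Op 3: add_edge(D, B). Edges now: 3
Compute levels (Kahn BFS):
  sources (in-degree 0): C, E
  process C: level=0
    C->D: in-degree(D)=0, level(D)=1, enqueue
  process E: level=0
    E->A: in-degree(A)=0, level(A)=1, enqueue
  process D: level=1
    D->B: in-degree(B)=0, level(B)=2, enqueue
  process A: level=1
  process B: level=2
All levels: A:1, B:2, C:0, D:1, E:0

Answer: A:1, B:2, C:0, D:1, E:0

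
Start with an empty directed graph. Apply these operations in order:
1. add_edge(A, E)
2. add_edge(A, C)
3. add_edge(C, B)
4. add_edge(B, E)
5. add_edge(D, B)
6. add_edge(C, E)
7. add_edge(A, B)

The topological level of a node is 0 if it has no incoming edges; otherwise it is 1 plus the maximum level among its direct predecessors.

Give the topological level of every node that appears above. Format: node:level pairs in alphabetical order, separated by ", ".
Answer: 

Op 1: add_edge(A, E). Edges now: 1
Op 2: add_edge(A, C). Edges now: 2
Op 3: add_edge(C, B). Edges now: 3
Op 4: add_edge(B, E). Edges now: 4
Op 5: add_edge(D, B). Edges now: 5
Op 6: add_edge(C, E). Edges now: 6
Op 7: add_edge(A, B). Edges now: 7
Compute levels (Kahn BFS):
  sources (in-degree 0): A, D
  process A: level=0
    A->B: in-degree(B)=2, level(B)>=1
    A->C: in-degree(C)=0, level(C)=1, enqueue
    A->E: in-degree(E)=2, level(E)>=1
  process D: level=0
    D->B: in-degree(B)=1, level(B)>=1
  process C: level=1
    C->B: in-degree(B)=0, level(B)=2, enqueue
    C->E: in-degree(E)=1, level(E)>=2
  process B: level=2
    B->E: in-degree(E)=0, level(E)=3, enqueue
  process E: level=3
All levels: A:0, B:2, C:1, D:0, E:3

Answer: A:0, B:2, C:1, D:0, E:3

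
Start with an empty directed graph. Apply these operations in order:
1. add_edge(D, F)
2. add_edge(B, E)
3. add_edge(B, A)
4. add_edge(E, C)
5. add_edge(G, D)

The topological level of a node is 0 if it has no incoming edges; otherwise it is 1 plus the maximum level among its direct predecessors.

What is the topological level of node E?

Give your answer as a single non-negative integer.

Op 1: add_edge(D, F). Edges now: 1
Op 2: add_edge(B, E). Edges now: 2
Op 3: add_edge(B, A). Edges now: 3
Op 4: add_edge(E, C). Edges now: 4
Op 5: add_edge(G, D). Edges now: 5
Compute levels (Kahn BFS):
  sources (in-degree 0): B, G
  process B: level=0
    B->A: in-degree(A)=0, level(A)=1, enqueue
    B->E: in-degree(E)=0, level(E)=1, enqueue
  process G: level=0
    G->D: in-degree(D)=0, level(D)=1, enqueue
  process A: level=1
  process E: level=1
    E->C: in-degree(C)=0, level(C)=2, enqueue
  process D: level=1
    D->F: in-degree(F)=0, level(F)=2, enqueue
  process C: level=2
  process F: level=2
All levels: A:1, B:0, C:2, D:1, E:1, F:2, G:0
level(E) = 1

Answer: 1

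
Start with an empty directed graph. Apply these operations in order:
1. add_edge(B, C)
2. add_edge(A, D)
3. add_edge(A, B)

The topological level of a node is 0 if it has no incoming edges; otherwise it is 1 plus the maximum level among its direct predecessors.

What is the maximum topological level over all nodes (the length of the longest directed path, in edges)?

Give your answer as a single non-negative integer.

Answer: 2

Derivation:
Op 1: add_edge(B, C). Edges now: 1
Op 2: add_edge(A, D). Edges now: 2
Op 3: add_edge(A, B). Edges now: 3
Compute levels (Kahn BFS):
  sources (in-degree 0): A
  process A: level=0
    A->B: in-degree(B)=0, level(B)=1, enqueue
    A->D: in-degree(D)=0, level(D)=1, enqueue
  process B: level=1
    B->C: in-degree(C)=0, level(C)=2, enqueue
  process D: level=1
  process C: level=2
All levels: A:0, B:1, C:2, D:1
max level = 2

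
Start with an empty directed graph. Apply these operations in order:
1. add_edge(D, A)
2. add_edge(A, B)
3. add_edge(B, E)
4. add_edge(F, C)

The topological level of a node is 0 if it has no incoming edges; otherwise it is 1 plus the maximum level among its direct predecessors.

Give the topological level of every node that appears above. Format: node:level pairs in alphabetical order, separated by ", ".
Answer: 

Op 1: add_edge(D, A). Edges now: 1
Op 2: add_edge(A, B). Edges now: 2
Op 3: add_edge(B, E). Edges now: 3
Op 4: add_edge(F, C). Edges now: 4
Compute levels (Kahn BFS):
  sources (in-degree 0): D, F
  process D: level=0
    D->A: in-degree(A)=0, level(A)=1, enqueue
  process F: level=0
    F->C: in-degree(C)=0, level(C)=1, enqueue
  process A: level=1
    A->B: in-degree(B)=0, level(B)=2, enqueue
  process C: level=1
  process B: level=2
    B->E: in-degree(E)=0, level(E)=3, enqueue
  process E: level=3
All levels: A:1, B:2, C:1, D:0, E:3, F:0

Answer: A:1, B:2, C:1, D:0, E:3, F:0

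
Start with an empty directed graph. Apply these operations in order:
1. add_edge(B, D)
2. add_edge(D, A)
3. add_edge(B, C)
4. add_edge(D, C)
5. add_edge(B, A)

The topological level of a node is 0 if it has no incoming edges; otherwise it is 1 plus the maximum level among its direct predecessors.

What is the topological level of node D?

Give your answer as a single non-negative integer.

Answer: 1

Derivation:
Op 1: add_edge(B, D). Edges now: 1
Op 2: add_edge(D, A). Edges now: 2
Op 3: add_edge(B, C). Edges now: 3
Op 4: add_edge(D, C). Edges now: 4
Op 5: add_edge(B, A). Edges now: 5
Compute levels (Kahn BFS):
  sources (in-degree 0): B
  process B: level=0
    B->A: in-degree(A)=1, level(A)>=1
    B->C: in-degree(C)=1, level(C)>=1
    B->D: in-degree(D)=0, level(D)=1, enqueue
  process D: level=1
    D->A: in-degree(A)=0, level(A)=2, enqueue
    D->C: in-degree(C)=0, level(C)=2, enqueue
  process A: level=2
  process C: level=2
All levels: A:2, B:0, C:2, D:1
level(D) = 1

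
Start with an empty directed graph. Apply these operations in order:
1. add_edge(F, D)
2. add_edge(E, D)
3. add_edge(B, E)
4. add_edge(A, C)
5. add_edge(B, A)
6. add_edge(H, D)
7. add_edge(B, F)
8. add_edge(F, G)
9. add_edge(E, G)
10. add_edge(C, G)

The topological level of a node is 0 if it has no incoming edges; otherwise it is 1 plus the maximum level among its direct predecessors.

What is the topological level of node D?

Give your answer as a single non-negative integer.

Answer: 2

Derivation:
Op 1: add_edge(F, D). Edges now: 1
Op 2: add_edge(E, D). Edges now: 2
Op 3: add_edge(B, E). Edges now: 3
Op 4: add_edge(A, C). Edges now: 4
Op 5: add_edge(B, A). Edges now: 5
Op 6: add_edge(H, D). Edges now: 6
Op 7: add_edge(B, F). Edges now: 7
Op 8: add_edge(F, G). Edges now: 8
Op 9: add_edge(E, G). Edges now: 9
Op 10: add_edge(C, G). Edges now: 10
Compute levels (Kahn BFS):
  sources (in-degree 0): B, H
  process B: level=0
    B->A: in-degree(A)=0, level(A)=1, enqueue
    B->E: in-degree(E)=0, level(E)=1, enqueue
    B->F: in-degree(F)=0, level(F)=1, enqueue
  process H: level=0
    H->D: in-degree(D)=2, level(D)>=1
  process A: level=1
    A->C: in-degree(C)=0, level(C)=2, enqueue
  process E: level=1
    E->D: in-degree(D)=1, level(D)>=2
    E->G: in-degree(G)=2, level(G)>=2
  process F: level=1
    F->D: in-degree(D)=0, level(D)=2, enqueue
    F->G: in-degree(G)=1, level(G)>=2
  process C: level=2
    C->G: in-degree(G)=0, level(G)=3, enqueue
  process D: level=2
  process G: level=3
All levels: A:1, B:0, C:2, D:2, E:1, F:1, G:3, H:0
level(D) = 2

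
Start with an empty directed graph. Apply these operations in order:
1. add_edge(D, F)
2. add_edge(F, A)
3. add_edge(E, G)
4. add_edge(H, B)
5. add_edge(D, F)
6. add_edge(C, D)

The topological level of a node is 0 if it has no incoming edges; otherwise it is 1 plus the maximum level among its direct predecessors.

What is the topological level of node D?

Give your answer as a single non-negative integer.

Op 1: add_edge(D, F). Edges now: 1
Op 2: add_edge(F, A). Edges now: 2
Op 3: add_edge(E, G). Edges now: 3
Op 4: add_edge(H, B). Edges now: 4
Op 5: add_edge(D, F) (duplicate, no change). Edges now: 4
Op 6: add_edge(C, D). Edges now: 5
Compute levels (Kahn BFS):
  sources (in-degree 0): C, E, H
  process C: level=0
    C->D: in-degree(D)=0, level(D)=1, enqueue
  process E: level=0
    E->G: in-degree(G)=0, level(G)=1, enqueue
  process H: level=0
    H->B: in-degree(B)=0, level(B)=1, enqueue
  process D: level=1
    D->F: in-degree(F)=0, level(F)=2, enqueue
  process G: level=1
  process B: level=1
  process F: level=2
    F->A: in-degree(A)=0, level(A)=3, enqueue
  process A: level=3
All levels: A:3, B:1, C:0, D:1, E:0, F:2, G:1, H:0
level(D) = 1

Answer: 1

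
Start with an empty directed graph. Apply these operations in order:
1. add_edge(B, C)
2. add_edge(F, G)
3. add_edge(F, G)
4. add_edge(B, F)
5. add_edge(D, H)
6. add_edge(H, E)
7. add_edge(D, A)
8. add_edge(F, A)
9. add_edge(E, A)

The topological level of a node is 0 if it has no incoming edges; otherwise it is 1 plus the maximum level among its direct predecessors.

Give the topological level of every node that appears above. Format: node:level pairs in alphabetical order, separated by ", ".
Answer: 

Answer: A:3, B:0, C:1, D:0, E:2, F:1, G:2, H:1

Derivation:
Op 1: add_edge(B, C). Edges now: 1
Op 2: add_edge(F, G). Edges now: 2
Op 3: add_edge(F, G) (duplicate, no change). Edges now: 2
Op 4: add_edge(B, F). Edges now: 3
Op 5: add_edge(D, H). Edges now: 4
Op 6: add_edge(H, E). Edges now: 5
Op 7: add_edge(D, A). Edges now: 6
Op 8: add_edge(F, A). Edges now: 7
Op 9: add_edge(E, A). Edges now: 8
Compute levels (Kahn BFS):
  sources (in-degree 0): B, D
  process B: level=0
    B->C: in-degree(C)=0, level(C)=1, enqueue
    B->F: in-degree(F)=0, level(F)=1, enqueue
  process D: level=0
    D->A: in-degree(A)=2, level(A)>=1
    D->H: in-degree(H)=0, level(H)=1, enqueue
  process C: level=1
  process F: level=1
    F->A: in-degree(A)=1, level(A)>=2
    F->G: in-degree(G)=0, level(G)=2, enqueue
  process H: level=1
    H->E: in-degree(E)=0, level(E)=2, enqueue
  process G: level=2
  process E: level=2
    E->A: in-degree(A)=0, level(A)=3, enqueue
  process A: level=3
All levels: A:3, B:0, C:1, D:0, E:2, F:1, G:2, H:1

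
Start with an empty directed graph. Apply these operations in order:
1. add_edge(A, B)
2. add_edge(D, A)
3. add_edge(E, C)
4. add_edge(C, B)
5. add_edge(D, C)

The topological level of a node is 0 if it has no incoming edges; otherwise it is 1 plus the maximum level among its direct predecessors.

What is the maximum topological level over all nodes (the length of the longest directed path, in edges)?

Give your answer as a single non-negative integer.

Op 1: add_edge(A, B). Edges now: 1
Op 2: add_edge(D, A). Edges now: 2
Op 3: add_edge(E, C). Edges now: 3
Op 4: add_edge(C, B). Edges now: 4
Op 5: add_edge(D, C). Edges now: 5
Compute levels (Kahn BFS):
  sources (in-degree 0): D, E
  process D: level=0
    D->A: in-degree(A)=0, level(A)=1, enqueue
    D->C: in-degree(C)=1, level(C)>=1
  process E: level=0
    E->C: in-degree(C)=0, level(C)=1, enqueue
  process A: level=1
    A->B: in-degree(B)=1, level(B)>=2
  process C: level=1
    C->B: in-degree(B)=0, level(B)=2, enqueue
  process B: level=2
All levels: A:1, B:2, C:1, D:0, E:0
max level = 2

Answer: 2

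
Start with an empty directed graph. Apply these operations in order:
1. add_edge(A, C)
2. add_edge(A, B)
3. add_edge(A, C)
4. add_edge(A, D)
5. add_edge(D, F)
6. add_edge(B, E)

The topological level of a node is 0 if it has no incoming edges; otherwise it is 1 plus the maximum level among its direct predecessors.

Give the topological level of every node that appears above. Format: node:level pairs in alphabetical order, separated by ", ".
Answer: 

Op 1: add_edge(A, C). Edges now: 1
Op 2: add_edge(A, B). Edges now: 2
Op 3: add_edge(A, C) (duplicate, no change). Edges now: 2
Op 4: add_edge(A, D). Edges now: 3
Op 5: add_edge(D, F). Edges now: 4
Op 6: add_edge(B, E). Edges now: 5
Compute levels (Kahn BFS):
  sources (in-degree 0): A
  process A: level=0
    A->B: in-degree(B)=0, level(B)=1, enqueue
    A->C: in-degree(C)=0, level(C)=1, enqueue
    A->D: in-degree(D)=0, level(D)=1, enqueue
  process B: level=1
    B->E: in-degree(E)=0, level(E)=2, enqueue
  process C: level=1
  process D: level=1
    D->F: in-degree(F)=0, level(F)=2, enqueue
  process E: level=2
  process F: level=2
All levels: A:0, B:1, C:1, D:1, E:2, F:2

Answer: A:0, B:1, C:1, D:1, E:2, F:2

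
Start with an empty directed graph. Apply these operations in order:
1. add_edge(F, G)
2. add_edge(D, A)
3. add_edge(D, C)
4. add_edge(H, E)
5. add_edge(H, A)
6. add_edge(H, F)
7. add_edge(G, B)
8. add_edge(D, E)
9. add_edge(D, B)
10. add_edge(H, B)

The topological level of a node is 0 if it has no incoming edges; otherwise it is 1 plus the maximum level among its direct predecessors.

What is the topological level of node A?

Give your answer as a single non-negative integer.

Op 1: add_edge(F, G). Edges now: 1
Op 2: add_edge(D, A). Edges now: 2
Op 3: add_edge(D, C). Edges now: 3
Op 4: add_edge(H, E). Edges now: 4
Op 5: add_edge(H, A). Edges now: 5
Op 6: add_edge(H, F). Edges now: 6
Op 7: add_edge(G, B). Edges now: 7
Op 8: add_edge(D, E). Edges now: 8
Op 9: add_edge(D, B). Edges now: 9
Op 10: add_edge(H, B). Edges now: 10
Compute levels (Kahn BFS):
  sources (in-degree 0): D, H
  process D: level=0
    D->A: in-degree(A)=1, level(A)>=1
    D->B: in-degree(B)=2, level(B)>=1
    D->C: in-degree(C)=0, level(C)=1, enqueue
    D->E: in-degree(E)=1, level(E)>=1
  process H: level=0
    H->A: in-degree(A)=0, level(A)=1, enqueue
    H->B: in-degree(B)=1, level(B)>=1
    H->E: in-degree(E)=0, level(E)=1, enqueue
    H->F: in-degree(F)=0, level(F)=1, enqueue
  process C: level=1
  process A: level=1
  process E: level=1
  process F: level=1
    F->G: in-degree(G)=0, level(G)=2, enqueue
  process G: level=2
    G->B: in-degree(B)=0, level(B)=3, enqueue
  process B: level=3
All levels: A:1, B:3, C:1, D:0, E:1, F:1, G:2, H:0
level(A) = 1

Answer: 1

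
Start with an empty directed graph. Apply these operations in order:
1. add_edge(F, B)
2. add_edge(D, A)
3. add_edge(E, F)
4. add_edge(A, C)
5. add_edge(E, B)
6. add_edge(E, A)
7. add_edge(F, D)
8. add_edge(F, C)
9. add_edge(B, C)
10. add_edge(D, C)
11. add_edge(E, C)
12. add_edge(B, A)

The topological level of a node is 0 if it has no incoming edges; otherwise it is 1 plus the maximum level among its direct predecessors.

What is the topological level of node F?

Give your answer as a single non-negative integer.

Answer: 1

Derivation:
Op 1: add_edge(F, B). Edges now: 1
Op 2: add_edge(D, A). Edges now: 2
Op 3: add_edge(E, F). Edges now: 3
Op 4: add_edge(A, C). Edges now: 4
Op 5: add_edge(E, B). Edges now: 5
Op 6: add_edge(E, A). Edges now: 6
Op 7: add_edge(F, D). Edges now: 7
Op 8: add_edge(F, C). Edges now: 8
Op 9: add_edge(B, C). Edges now: 9
Op 10: add_edge(D, C). Edges now: 10
Op 11: add_edge(E, C). Edges now: 11
Op 12: add_edge(B, A). Edges now: 12
Compute levels (Kahn BFS):
  sources (in-degree 0): E
  process E: level=0
    E->A: in-degree(A)=2, level(A)>=1
    E->B: in-degree(B)=1, level(B)>=1
    E->C: in-degree(C)=4, level(C)>=1
    E->F: in-degree(F)=0, level(F)=1, enqueue
  process F: level=1
    F->B: in-degree(B)=0, level(B)=2, enqueue
    F->C: in-degree(C)=3, level(C)>=2
    F->D: in-degree(D)=0, level(D)=2, enqueue
  process B: level=2
    B->A: in-degree(A)=1, level(A)>=3
    B->C: in-degree(C)=2, level(C)>=3
  process D: level=2
    D->A: in-degree(A)=0, level(A)=3, enqueue
    D->C: in-degree(C)=1, level(C)>=3
  process A: level=3
    A->C: in-degree(C)=0, level(C)=4, enqueue
  process C: level=4
All levels: A:3, B:2, C:4, D:2, E:0, F:1
level(F) = 1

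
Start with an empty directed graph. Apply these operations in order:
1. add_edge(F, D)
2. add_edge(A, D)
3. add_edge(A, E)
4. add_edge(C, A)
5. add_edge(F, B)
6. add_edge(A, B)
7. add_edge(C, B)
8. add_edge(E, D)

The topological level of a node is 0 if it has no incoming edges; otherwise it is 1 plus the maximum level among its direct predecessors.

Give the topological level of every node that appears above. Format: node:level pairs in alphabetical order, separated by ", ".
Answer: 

Op 1: add_edge(F, D). Edges now: 1
Op 2: add_edge(A, D). Edges now: 2
Op 3: add_edge(A, E). Edges now: 3
Op 4: add_edge(C, A). Edges now: 4
Op 5: add_edge(F, B). Edges now: 5
Op 6: add_edge(A, B). Edges now: 6
Op 7: add_edge(C, B). Edges now: 7
Op 8: add_edge(E, D). Edges now: 8
Compute levels (Kahn BFS):
  sources (in-degree 0): C, F
  process C: level=0
    C->A: in-degree(A)=0, level(A)=1, enqueue
    C->B: in-degree(B)=2, level(B)>=1
  process F: level=0
    F->B: in-degree(B)=1, level(B)>=1
    F->D: in-degree(D)=2, level(D)>=1
  process A: level=1
    A->B: in-degree(B)=0, level(B)=2, enqueue
    A->D: in-degree(D)=1, level(D)>=2
    A->E: in-degree(E)=0, level(E)=2, enqueue
  process B: level=2
  process E: level=2
    E->D: in-degree(D)=0, level(D)=3, enqueue
  process D: level=3
All levels: A:1, B:2, C:0, D:3, E:2, F:0

Answer: A:1, B:2, C:0, D:3, E:2, F:0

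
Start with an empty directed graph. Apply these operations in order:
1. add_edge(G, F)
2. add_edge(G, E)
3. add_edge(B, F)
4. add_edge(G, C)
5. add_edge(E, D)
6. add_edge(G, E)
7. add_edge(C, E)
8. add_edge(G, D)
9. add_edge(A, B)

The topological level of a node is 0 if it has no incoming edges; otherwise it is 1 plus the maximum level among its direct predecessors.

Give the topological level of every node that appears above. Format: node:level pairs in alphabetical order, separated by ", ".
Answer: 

Answer: A:0, B:1, C:1, D:3, E:2, F:2, G:0

Derivation:
Op 1: add_edge(G, F). Edges now: 1
Op 2: add_edge(G, E). Edges now: 2
Op 3: add_edge(B, F). Edges now: 3
Op 4: add_edge(G, C). Edges now: 4
Op 5: add_edge(E, D). Edges now: 5
Op 6: add_edge(G, E) (duplicate, no change). Edges now: 5
Op 7: add_edge(C, E). Edges now: 6
Op 8: add_edge(G, D). Edges now: 7
Op 9: add_edge(A, B). Edges now: 8
Compute levels (Kahn BFS):
  sources (in-degree 0): A, G
  process A: level=0
    A->B: in-degree(B)=0, level(B)=1, enqueue
  process G: level=0
    G->C: in-degree(C)=0, level(C)=1, enqueue
    G->D: in-degree(D)=1, level(D)>=1
    G->E: in-degree(E)=1, level(E)>=1
    G->F: in-degree(F)=1, level(F)>=1
  process B: level=1
    B->F: in-degree(F)=0, level(F)=2, enqueue
  process C: level=1
    C->E: in-degree(E)=0, level(E)=2, enqueue
  process F: level=2
  process E: level=2
    E->D: in-degree(D)=0, level(D)=3, enqueue
  process D: level=3
All levels: A:0, B:1, C:1, D:3, E:2, F:2, G:0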